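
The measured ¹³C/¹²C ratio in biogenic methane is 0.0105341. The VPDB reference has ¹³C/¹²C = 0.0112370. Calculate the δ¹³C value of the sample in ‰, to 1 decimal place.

-62.6‰

δ¹³C = (R_sample / R_standard − 1) × 1000
R_sample / R_standard = 0.0105341 / 0.0112370 = 0.937448
δ¹³C = (0.937448 − 1) × 1000 = -62.55‰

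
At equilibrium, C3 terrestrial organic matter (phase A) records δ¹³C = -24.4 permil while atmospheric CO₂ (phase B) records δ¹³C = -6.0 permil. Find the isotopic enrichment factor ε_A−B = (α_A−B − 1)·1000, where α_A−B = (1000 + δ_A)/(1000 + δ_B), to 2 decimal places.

α_A−B = (1000 + -24.4) / (1000 + -6.0) = 975.6 / 994.0 = 0.981489
ε_A−B = (0.981489 − 1) × 1000 = -18.511 permil
(The approximation ε ≈ δ_A − δ_B would give -18.4 permil.)

-18.51 permil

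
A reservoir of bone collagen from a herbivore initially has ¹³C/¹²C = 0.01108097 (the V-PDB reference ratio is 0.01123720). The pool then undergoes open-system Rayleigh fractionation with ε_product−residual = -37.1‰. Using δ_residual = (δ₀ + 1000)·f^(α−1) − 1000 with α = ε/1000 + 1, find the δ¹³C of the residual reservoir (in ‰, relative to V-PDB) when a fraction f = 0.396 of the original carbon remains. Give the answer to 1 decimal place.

20.6‰

δ₀ = (0.01108097/0.01123720 − 1)×1000 = (0.986097 − 1)×1000 = -13.903‰
α − 1 = ε/1000 = -0.0371
f^(α−1) = 0.396^(-0.0371) = 1.034965
δ_res = (-13.903 + 1000) × 1.034965 − 1000 = 1020.576 − 1000 = 20.58‰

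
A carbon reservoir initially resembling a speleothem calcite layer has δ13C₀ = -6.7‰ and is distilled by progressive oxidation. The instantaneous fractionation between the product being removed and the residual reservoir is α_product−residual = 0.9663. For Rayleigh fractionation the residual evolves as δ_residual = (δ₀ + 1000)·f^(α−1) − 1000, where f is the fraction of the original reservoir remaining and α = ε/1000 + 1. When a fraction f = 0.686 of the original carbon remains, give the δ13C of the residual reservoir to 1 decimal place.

Rayleigh residual: δ_res = (δ₀ + 1000)·f^(α−1) − 1000
α − 1 = -0.03370
f^(α−1) = 0.686^(-0.03370) = 1.012782
δ_res = (-6.7 + 1000) × 1.012782 − 1000 = 1005.996 − 1000 = 6.00‰

6.0‰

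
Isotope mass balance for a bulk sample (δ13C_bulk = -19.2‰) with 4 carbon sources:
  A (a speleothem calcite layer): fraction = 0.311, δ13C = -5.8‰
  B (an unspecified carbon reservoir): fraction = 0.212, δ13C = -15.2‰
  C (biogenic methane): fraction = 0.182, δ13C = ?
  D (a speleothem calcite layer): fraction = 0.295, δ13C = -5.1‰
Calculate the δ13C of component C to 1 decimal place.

Isotope mass balance: δ_bulk = Σ fᵢ·δᵢ.
-19.2 = 0.311×(-5.8) + 0.212×(-15.2) + 0.182×δ_C + 0.295×(-5.1)
0.182·δ_C = -19.2 − (-6.531) = -12.669
δ_C = -12.669 / 0.182 = -69.61‰

-69.6‰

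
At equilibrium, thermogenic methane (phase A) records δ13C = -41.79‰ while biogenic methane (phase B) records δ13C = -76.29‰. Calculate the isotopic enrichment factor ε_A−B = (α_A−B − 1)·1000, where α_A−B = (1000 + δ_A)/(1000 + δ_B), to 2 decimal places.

37.35‰

α_A−B = (1000 + -41.79) / (1000 + -76.29) = 958.21 / 923.71 = 1.037349
ε_A−B = (1.037349 − 1) × 1000 = 37.349‰
(The approximation ε ≈ δ_A − δ_B would give 34.50‰.)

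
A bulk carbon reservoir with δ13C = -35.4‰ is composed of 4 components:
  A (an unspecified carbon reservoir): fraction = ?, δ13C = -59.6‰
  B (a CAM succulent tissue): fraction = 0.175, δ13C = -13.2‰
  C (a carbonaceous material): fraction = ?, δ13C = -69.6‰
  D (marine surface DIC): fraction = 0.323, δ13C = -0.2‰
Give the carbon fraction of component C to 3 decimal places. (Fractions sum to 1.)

0.311

Let f_C and f_A be the unknown fractions; fractions sum to 1 so f_C + f_A = 0.502.
Mass balance: Σ fᵢ·δᵢ = δ_bulk ⇒ f_C·(-69.6) + f_A·(-59.6) = -35.4 − (-2.375) = -33.025
Substitute f_A = 0.502 − f_C:
f_C·(-69.6 − -59.6) = -33.025 − 0.502×(-59.6) = -3.106
f_C = -3.106 / -10.0 = 0.3106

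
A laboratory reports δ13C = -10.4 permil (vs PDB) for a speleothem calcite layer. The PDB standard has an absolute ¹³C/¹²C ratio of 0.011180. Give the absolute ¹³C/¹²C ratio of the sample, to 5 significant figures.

R_sample = R_standard × (δ13C/1000 + 1)
R_sample = 0.011180 × (-10.4/1000 + 1) = 0.011180 × 0.989600
R_sample = 0.0110637

0.011064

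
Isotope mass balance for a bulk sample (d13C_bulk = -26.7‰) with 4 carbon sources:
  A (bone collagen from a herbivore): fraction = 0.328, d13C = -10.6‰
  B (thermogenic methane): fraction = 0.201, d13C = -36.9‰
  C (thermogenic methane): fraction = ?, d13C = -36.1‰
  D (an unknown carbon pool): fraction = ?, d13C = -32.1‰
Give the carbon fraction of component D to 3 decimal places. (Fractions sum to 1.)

Let f_D and f_C be the unknown fractions; fractions sum to 1 so f_D + f_C = 0.471.
Mass balance: Σ fᵢ·δᵢ = δ_bulk ⇒ f_D·(-32.1) + f_C·(-36.1) = -26.7 − (-10.894) = -15.806
Substitute f_C = 0.471 − f_D:
f_D·(-32.1 − -36.1) = -15.806 − 0.471×(-36.1) = 1.197
f_D = 1.197 / 4.0 = 0.2992

0.299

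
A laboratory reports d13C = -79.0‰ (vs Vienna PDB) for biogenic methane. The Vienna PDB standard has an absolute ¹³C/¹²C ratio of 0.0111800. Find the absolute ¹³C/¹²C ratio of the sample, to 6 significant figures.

0.0102968

R_sample = R_standard × (d13C/1000 + 1)
R_sample = 0.0111800 × (-79.0/1000 + 1) = 0.0111800 × 0.921000
R_sample = 0.0102968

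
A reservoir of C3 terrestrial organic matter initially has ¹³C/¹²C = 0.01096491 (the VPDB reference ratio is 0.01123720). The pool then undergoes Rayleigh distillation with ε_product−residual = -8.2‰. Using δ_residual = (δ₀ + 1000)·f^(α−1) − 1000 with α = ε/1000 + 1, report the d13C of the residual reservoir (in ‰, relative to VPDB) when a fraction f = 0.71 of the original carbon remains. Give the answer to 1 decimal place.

δ₀ = (0.01096491/0.01123720 − 1)×1000 = (0.975769 − 1)×1000 = -24.231‰
α − 1 = ε/1000 = -0.0082
f^(α−1) = 0.71^(-0.0082) = 1.002812
δ_res = (-24.231 + 1000) × 1.002812 − 1000 = 978.513 − 1000 = -21.49‰

-21.5‰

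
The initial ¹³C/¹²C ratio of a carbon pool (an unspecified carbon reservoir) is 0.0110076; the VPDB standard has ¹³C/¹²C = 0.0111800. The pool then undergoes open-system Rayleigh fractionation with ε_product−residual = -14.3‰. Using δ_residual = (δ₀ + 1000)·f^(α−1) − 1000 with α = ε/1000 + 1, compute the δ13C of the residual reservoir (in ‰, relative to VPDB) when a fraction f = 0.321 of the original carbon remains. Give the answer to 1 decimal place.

0.7‰

δ₀ = (0.0110076/0.0111800 − 1)×1000 = (0.984580 − 1)×1000 = -15.420‰
α − 1 = ε/1000 = -0.0143
f^(α−1) = 0.321^(-0.0143) = 1.016382
δ_res = (-15.420 + 1000) × 1.016382 − 1000 = 1000.709 − 1000 = 0.71‰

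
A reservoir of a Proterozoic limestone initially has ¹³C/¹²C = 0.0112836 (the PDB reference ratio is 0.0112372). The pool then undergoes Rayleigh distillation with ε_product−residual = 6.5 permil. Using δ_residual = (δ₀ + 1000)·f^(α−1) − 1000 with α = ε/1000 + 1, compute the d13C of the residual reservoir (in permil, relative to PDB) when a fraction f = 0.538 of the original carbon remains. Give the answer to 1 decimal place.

0.1 permil

δ₀ = (0.0112836/0.0112372 − 1)×1000 = (1.004129 − 1)×1000 = 4.129 permil
α − 1 = ε/1000 = 0.0065
f^(α−1) = 0.538^(0.0065) = 0.995979
δ_res = (4.129 + 1000) × 0.995979 − 1000 = 1000.091 − 1000 = 0.09 permil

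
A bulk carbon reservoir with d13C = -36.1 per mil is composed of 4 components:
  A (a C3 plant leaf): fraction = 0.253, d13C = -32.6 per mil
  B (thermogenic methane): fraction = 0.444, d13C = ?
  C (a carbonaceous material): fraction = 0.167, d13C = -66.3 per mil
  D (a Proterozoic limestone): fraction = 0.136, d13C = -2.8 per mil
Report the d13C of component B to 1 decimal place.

Isotope mass balance: δ_bulk = Σ fᵢ·δᵢ.
-36.1 = 0.253×(-32.6) + 0.444×δ_B + 0.167×(-66.3) + 0.136×(-2.8)
0.444·δ_B = -36.1 − (-19.701) = -16.399
δ_B = -16.399 / 0.444 = -36.94 per mil

-36.9 per mil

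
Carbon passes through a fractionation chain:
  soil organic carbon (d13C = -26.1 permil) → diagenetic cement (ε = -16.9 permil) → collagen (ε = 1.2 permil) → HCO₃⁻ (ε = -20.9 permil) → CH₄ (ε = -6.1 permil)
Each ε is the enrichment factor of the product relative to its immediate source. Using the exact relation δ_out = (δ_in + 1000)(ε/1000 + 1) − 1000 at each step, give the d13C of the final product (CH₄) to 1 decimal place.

-67.2 permil

step 1: δ = (-26.10 + 1000)·(-16.9/1000 + 1) − 1000 = -42.56 permil
step 2: δ = (-42.56 + 1000)·(1.2/1000 + 1) − 1000 = -41.41 permil
step 3: δ = (-41.41 + 1000)·(-20.9/1000 + 1) − 1000 = -61.44 permil
step 4: δ = (-61.44 + 1000)·(-6.1/1000 + 1) − 1000 = -67.17 permil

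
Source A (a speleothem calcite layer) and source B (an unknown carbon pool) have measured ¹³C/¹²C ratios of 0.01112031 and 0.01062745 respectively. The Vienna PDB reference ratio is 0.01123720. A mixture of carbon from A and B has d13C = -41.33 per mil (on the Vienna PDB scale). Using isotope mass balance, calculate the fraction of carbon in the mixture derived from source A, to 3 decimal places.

δ_A = (0.01112031/0.01123720 − 1)×1000 = (0.989598 − 1)×1000 = -10.402 per mil
δ_B = (0.01062745/0.01123720 − 1)×1000 = (0.945738 − 1)×1000 = -54.262 per mil
f_A = (δ_mix − δ_B)/(δ_A − δ_B) = (-41.33 − (-54.262))/(-10.402 − (-54.262))
f_A = 12.932 / 43.860 = 0.2948

0.295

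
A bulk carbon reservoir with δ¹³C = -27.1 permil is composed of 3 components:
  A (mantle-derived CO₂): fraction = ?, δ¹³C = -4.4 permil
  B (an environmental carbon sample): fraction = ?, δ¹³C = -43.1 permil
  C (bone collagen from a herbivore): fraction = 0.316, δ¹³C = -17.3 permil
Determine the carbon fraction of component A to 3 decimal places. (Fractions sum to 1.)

Let f_A and f_B be the unknown fractions; fractions sum to 1 so f_A + f_B = 0.684.
Mass balance: Σ fᵢ·δᵢ = δ_bulk ⇒ f_A·(-4.4) + f_B·(-43.1) = -27.1 − (-5.467) = -21.633
Substitute f_B = 0.684 − f_A:
f_A·(-4.4 − -43.1) = -21.633 − 0.684×(-43.1) = 7.847
f_A = 7.847 / 38.7 = 0.2028

0.203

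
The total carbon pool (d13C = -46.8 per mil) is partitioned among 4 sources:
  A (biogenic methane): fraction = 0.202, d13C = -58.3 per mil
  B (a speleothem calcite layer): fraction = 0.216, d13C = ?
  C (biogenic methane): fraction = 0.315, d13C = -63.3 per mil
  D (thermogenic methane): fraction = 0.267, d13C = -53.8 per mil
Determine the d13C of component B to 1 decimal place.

-3.3 per mil

Isotope mass balance: δ_bulk = Σ fᵢ·δᵢ.
-46.8 = 0.202×(-58.3) + 0.216×δ_B + 0.315×(-63.3) + 0.267×(-53.8)
0.216·δ_B = -46.8 − (-46.081) = -0.719
δ_B = -0.719 / 0.216 = -3.33 per mil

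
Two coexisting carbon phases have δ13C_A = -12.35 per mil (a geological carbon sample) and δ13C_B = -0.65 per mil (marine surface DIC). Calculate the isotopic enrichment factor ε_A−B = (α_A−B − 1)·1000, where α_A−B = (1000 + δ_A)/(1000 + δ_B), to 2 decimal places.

α_A−B = (1000 + -12.35) / (1000 + -0.65) = 987.65 / 999.35 = 0.988292
ε_A−B = (0.988292 − 1) × 1000 = -11.708 per mil
(The approximation ε ≈ δ_A − δ_B would give -11.70 per mil.)

-11.71 per mil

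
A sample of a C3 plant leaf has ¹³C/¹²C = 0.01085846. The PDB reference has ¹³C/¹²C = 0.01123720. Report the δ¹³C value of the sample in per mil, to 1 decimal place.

-33.7 per mil

δ¹³C = (R_sample / R_standard − 1) × 1000
R_sample / R_standard = 0.01085846 / 0.01123720 = 0.966296
δ¹³C = (0.966296 − 1) × 1000 = -33.70 per mil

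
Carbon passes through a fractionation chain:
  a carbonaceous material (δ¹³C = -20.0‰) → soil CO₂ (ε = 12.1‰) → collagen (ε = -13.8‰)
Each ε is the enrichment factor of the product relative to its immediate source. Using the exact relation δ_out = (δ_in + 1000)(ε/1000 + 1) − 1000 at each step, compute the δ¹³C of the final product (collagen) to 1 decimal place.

-21.8‰

step 1: δ = (-20.00 + 1000)·(12.1/1000 + 1) − 1000 = -8.14‰
step 2: δ = (-8.14 + 1000)·(-13.8/1000 + 1) − 1000 = -21.83‰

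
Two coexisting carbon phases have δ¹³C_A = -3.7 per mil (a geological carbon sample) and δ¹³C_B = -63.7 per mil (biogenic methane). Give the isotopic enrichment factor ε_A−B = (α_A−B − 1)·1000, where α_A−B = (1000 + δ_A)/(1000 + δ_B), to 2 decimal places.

α_A−B = (1000 + -3.7) / (1000 + -63.7) = 996.3 / 936.3 = 1.064082
ε_A−B = (1.064082 − 1) × 1000 = 64.082 per mil
(The approximation ε ≈ δ_A − δ_B would give 60.0 per mil.)

64.08 per mil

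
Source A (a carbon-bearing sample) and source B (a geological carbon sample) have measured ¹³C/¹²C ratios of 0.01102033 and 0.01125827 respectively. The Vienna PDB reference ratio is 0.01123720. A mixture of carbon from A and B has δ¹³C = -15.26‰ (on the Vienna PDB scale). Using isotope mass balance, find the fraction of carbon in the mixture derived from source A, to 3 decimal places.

δ_A = (0.01102033/0.01123720 − 1)×1000 = (0.980701 − 1)×1000 = -19.299‰
δ_B = (0.01125827/0.01123720 − 1)×1000 = (1.001875 − 1)×1000 = 1.875‰
f_A = (δ_mix − δ_B)/(δ_A − δ_B) = (-15.26 − (1.875))/(-19.299 − (1.875))
f_A = -17.135 / -21.174 = 0.8092

0.809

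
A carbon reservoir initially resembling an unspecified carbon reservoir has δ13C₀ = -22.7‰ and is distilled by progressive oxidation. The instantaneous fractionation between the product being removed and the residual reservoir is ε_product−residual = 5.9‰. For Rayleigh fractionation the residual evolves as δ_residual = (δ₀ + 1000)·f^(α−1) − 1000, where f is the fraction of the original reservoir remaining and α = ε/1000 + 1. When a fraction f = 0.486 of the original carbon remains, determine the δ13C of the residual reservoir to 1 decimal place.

Rayleigh residual: δ_res = (δ₀ + 1000)·f^(α−1) − 1000
α = ε/1000 + 1 = 1.00590, so α − 1 = 0.00590
f^(α−1) = 0.486^(0.00590) = 0.995752
δ_res = (-22.7 + 1000) × 0.995752 − 1000 = 973.148 − 1000 = -26.85‰

-26.9‰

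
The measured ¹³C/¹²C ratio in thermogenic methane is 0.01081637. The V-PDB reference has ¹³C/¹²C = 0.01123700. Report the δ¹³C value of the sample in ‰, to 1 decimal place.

-37.4‰

δ¹³C = (R_sample / R_standard − 1) × 1000
R_sample / R_standard = 0.01081637 / 0.01123700 = 0.962567
δ¹³C = (0.962567 − 1) × 1000 = -37.43‰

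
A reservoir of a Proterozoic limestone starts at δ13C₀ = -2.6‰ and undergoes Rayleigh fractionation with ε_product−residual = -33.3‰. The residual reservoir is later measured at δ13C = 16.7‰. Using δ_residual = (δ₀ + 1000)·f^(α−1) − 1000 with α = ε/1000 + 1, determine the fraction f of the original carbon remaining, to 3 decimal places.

α − 1 = ε/1000 = -0.0333
(δ_res + 1000)/(δ₀ + 1000) = (16.7 + 1000)/(-2.6 + 1000) = 1016.7/997.4 = 1.019350
f = 1.019350^(1/-0.0333) = exp(ln(1.019350)/-0.0333) = exp(0.01917/-0.0333)
f = exp(-0.5755) = 0.5624

0.562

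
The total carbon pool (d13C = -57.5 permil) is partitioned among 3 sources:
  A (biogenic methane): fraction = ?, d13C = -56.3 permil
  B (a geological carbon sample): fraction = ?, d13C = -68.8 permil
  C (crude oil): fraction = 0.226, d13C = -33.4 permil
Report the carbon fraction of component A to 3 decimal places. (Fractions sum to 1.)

0.264

Let f_A and f_B be the unknown fractions; fractions sum to 1 so f_A + f_B = 0.774.
Mass balance: Σ fᵢ·δᵢ = δ_bulk ⇒ f_A·(-56.3) + f_B·(-68.8) = -57.5 − (-7.548) = -49.952
Substitute f_B = 0.774 − f_A:
f_A·(-56.3 − -68.8) = -49.952 − 0.774×(-68.8) = 3.300
f_A = 3.300 / 12.5 = 0.2640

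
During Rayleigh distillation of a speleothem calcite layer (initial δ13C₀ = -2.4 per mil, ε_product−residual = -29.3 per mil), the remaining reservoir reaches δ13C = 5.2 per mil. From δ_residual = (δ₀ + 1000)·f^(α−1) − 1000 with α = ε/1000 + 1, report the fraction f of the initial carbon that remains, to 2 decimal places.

α − 1 = ε/1000 = -0.0293
(δ_res + 1000)/(δ₀ + 1000) = (5.2 + 1000)/(-2.4 + 1000) = 1005.2/997.6 = 1.007618
f = 1.007618^(1/-0.0293) = exp(ln(1.007618)/-0.0293) = exp(0.00759/-0.0293)
f = exp(-0.2590) = 0.7718

0.77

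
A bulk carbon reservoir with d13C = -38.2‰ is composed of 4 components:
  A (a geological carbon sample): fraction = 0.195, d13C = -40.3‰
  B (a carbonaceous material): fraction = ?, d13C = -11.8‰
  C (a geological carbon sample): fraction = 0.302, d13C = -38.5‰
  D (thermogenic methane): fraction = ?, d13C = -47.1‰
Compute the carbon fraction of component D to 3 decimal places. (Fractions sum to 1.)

Let f_D and f_B be the unknown fractions; fractions sum to 1 so f_D + f_B = 0.503.
Mass balance: Σ fᵢ·δᵢ = δ_bulk ⇒ f_D·(-47.1) + f_B·(-11.8) = -38.2 − (-19.485) = -18.715
Substitute f_B = 0.503 − f_D:
f_D·(-47.1 − -11.8) = -18.715 − 0.503×(-11.8) = -12.779
f_D = -12.779 / -35.3 = 0.3620

0.362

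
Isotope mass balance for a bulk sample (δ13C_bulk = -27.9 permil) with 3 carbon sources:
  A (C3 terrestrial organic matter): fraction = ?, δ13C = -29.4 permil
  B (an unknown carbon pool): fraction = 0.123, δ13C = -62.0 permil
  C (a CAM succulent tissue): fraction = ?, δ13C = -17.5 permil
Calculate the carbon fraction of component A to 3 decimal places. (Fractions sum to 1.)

Let f_A and f_C be the unknown fractions; fractions sum to 1 so f_A + f_C = 0.877.
Mass balance: Σ fᵢ·δᵢ = δ_bulk ⇒ f_A·(-29.4) + f_C·(-17.5) = -27.9 − (-7.626) = -20.274
Substitute f_C = 0.877 − f_A:
f_A·(-29.4 − -17.5) = -20.274 − 0.877×(-17.5) = -4.927
f_A = -4.927 / -11.9 = 0.4140

0.414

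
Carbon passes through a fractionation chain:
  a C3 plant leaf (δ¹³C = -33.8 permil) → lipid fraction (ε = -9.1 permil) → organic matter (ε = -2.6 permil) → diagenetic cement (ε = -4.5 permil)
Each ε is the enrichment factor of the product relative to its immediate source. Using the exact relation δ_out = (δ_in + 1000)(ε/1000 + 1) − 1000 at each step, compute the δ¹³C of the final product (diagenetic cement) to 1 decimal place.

-49.4 permil

step 1: δ = (-33.80 + 1000)·(-9.1/1000 + 1) − 1000 = -42.59 permil
step 2: δ = (-42.59 + 1000)·(-2.6/1000 + 1) − 1000 = -45.08 permil
step 3: δ = (-45.08 + 1000)·(-4.5/1000 + 1) − 1000 = -49.38 permil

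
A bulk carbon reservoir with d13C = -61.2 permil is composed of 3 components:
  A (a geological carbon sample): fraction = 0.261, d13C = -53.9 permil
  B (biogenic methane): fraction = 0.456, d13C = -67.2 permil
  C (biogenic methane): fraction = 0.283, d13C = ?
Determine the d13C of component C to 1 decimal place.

-58.3 permil

Isotope mass balance: δ_bulk = Σ fᵢ·δᵢ.
-61.2 = 0.261×(-53.9) + 0.456×(-67.2) + 0.283×δ_C
0.283·δ_C = -61.2 − (-44.711) = -16.489
δ_C = -16.489 / 0.283 = -58.26 permil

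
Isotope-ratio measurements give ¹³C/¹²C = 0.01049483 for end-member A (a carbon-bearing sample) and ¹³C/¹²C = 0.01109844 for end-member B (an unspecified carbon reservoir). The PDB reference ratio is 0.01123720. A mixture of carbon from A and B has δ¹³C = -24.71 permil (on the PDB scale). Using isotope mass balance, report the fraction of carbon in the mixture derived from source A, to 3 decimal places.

δ_A = (0.01049483/0.01123720 − 1)×1000 = (0.933936 − 1)×1000 = -66.064 permil
δ_B = (0.01109844/0.01123720 − 1)×1000 = (0.987652 − 1)×1000 = -12.348 permil
f_A = (δ_mix − δ_B)/(δ_A − δ_B) = (-24.71 − (-12.348))/(-66.064 − (-12.348))
f_A = -12.362 / -53.715 = 0.2301

0.230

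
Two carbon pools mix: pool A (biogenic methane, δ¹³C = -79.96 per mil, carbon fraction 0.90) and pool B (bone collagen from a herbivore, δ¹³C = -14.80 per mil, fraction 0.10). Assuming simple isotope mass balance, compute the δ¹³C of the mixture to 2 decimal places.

-73.44 per mil

δ_mix = f_A·δ_A + f_B·δ_B
δ_mix = 0.90 × (-79.96) + 0.10 × (-14.80)
δ_mix = -71.964 + -1.480 = -73.444 per mil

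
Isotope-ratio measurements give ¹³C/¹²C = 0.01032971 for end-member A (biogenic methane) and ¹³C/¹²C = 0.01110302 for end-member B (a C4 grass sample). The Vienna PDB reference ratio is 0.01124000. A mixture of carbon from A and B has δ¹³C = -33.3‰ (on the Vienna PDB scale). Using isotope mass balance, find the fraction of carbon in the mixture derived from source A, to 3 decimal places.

0.307

δ_A = (0.01032971/0.01124000 − 1)×1000 = (0.919013 − 1)×1000 = -80.987‰
δ_B = (0.01110302/0.01124000 − 1)×1000 = (0.987813 − 1)×1000 = -12.187‰
f_A = (δ_mix − δ_B)/(δ_A − δ_B) = (-33.3 − (-12.187))/(-80.987 − (-12.187))
f_A = -21.113 / -68.800 = 0.3069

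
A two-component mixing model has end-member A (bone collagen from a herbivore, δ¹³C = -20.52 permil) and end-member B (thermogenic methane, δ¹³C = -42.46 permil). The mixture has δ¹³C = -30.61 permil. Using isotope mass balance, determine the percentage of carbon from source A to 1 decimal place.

54.0%

δ_mix = f_A·δ_A + (1 − f_A)·δ_B  ⇒  f_A = (δ_mix − δ_B)/(δ_A − δ_B)
f_A = (-30.61 − (-42.46)) / (-20.52 − (-42.46))
f_A = 11.85 / 21.94 = 0.5401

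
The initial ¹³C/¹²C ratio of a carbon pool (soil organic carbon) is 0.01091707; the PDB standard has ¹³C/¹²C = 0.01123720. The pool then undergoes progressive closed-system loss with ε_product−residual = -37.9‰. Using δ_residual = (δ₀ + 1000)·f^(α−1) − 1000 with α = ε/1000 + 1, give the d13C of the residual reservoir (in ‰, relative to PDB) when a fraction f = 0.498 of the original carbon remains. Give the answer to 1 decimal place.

-2.5‰

δ₀ = (0.01091707/0.01123720 − 1)×1000 = (0.971512 − 1)×1000 = -28.488‰
α − 1 = ε/1000 = -0.0379
f^(α−1) = 0.498^(-0.0379) = 1.026774
δ_res = (-28.488 + 1000) × 1.026774 − 1000 = 997.523 − 1000 = -2.48‰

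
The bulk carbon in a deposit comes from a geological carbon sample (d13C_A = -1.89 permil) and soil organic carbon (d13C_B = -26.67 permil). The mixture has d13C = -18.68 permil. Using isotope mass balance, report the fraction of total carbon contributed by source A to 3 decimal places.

δ_mix = f_A·δ_A + (1 − f_A)·δ_B  ⇒  f_A = (δ_mix − δ_B)/(δ_A − δ_B)
f_A = (-18.68 − (-26.67)) / (-1.89 − (-26.67))
f_A = 7.99 / 24.78 = 0.3224

0.322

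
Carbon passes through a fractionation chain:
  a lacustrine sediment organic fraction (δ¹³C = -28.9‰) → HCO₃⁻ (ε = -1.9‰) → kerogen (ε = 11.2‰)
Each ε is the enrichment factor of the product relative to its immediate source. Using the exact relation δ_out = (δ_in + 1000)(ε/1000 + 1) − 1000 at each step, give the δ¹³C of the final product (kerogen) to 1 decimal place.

step 1: δ = (-28.90 + 1000)·(-1.9/1000 + 1) − 1000 = -30.75‰
step 2: δ = (-30.75 + 1000)·(11.2/1000 + 1) − 1000 = -19.89‰

-19.9‰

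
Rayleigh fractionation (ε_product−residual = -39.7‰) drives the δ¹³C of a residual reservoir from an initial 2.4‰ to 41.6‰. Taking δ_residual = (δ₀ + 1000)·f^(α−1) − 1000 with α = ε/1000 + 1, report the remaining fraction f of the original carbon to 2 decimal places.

0.38

α − 1 = ε/1000 = -0.0397
(δ_res + 1000)/(δ₀ + 1000) = (41.6 + 1000)/(2.4 + 1000) = 1041.6/1002.4 = 1.039106
f = 1.039106^(1/-0.0397) = exp(ln(1.039106)/-0.0397) = exp(0.03836/-0.0397)
f = exp(-0.9663) = 0.3805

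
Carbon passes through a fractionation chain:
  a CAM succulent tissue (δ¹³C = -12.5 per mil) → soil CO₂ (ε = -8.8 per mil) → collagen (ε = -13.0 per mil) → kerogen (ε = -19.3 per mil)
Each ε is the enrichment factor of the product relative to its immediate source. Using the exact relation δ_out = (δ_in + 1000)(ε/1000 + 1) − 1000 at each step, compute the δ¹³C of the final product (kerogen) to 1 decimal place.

step 1: δ = (-12.50 + 1000)·(-8.8/1000 + 1) − 1000 = -21.19 per mil
step 2: δ = (-21.19 + 1000)·(-13.0/1000 + 1) − 1000 = -33.91 per mil
step 3: δ = (-33.91 + 1000)·(-19.3/1000 + 1) − 1000 = -52.56 per mil

-52.6 per mil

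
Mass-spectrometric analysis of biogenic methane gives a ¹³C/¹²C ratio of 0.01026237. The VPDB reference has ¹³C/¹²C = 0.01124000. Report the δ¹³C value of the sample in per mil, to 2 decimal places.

-86.98 per mil

δ¹³C = (R_sample / R_standard − 1) × 1000
R_sample / R_standard = 0.01026237 / 0.01124000 = 0.913022
δ¹³C = (0.913022 − 1) × 1000 = -86.978 per mil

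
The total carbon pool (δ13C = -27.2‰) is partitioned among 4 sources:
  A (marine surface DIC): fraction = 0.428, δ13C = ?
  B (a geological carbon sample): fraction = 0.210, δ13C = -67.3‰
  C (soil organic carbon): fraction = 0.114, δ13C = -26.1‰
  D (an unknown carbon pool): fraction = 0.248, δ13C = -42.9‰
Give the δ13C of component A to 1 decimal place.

1.3‰

Isotope mass balance: δ_bulk = Σ fᵢ·δᵢ.
-27.2 = 0.428×δ_A + 0.210×(-67.3) + 0.114×(-26.1) + 0.248×(-42.9)
0.428·δ_A = -27.2 − (-27.748) = 0.548
δ_A = 0.548 / 0.428 = 1.28‰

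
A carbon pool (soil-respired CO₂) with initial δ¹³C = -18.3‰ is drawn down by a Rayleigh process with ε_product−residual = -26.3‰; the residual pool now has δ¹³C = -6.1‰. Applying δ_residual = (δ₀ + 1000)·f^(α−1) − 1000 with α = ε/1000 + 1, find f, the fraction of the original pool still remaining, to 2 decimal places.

α − 1 = ε/1000 = -0.0263
(δ_res + 1000)/(δ₀ + 1000) = (-6.1 + 1000)/(-18.3 + 1000) = 993.9/981.7 = 1.012427
f = 1.012427^(1/-0.0263) = exp(ln(1.012427)/-0.0263) = exp(0.01235/-0.0263)
f = exp(-0.4696) = 0.6252

0.63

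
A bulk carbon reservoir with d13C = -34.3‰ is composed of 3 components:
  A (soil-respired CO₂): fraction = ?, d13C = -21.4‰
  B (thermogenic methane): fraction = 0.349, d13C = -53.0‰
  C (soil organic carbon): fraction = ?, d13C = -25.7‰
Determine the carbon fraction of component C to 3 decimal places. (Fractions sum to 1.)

0.435

Let f_C and f_A be the unknown fractions; fractions sum to 1 so f_C + f_A = 0.651.
Mass balance: Σ fᵢ·δᵢ = δ_bulk ⇒ f_C·(-25.7) + f_A·(-21.4) = -34.3 − (-18.497) = -15.803
Substitute f_A = 0.651 − f_C:
f_C·(-25.7 − -21.4) = -15.803 − 0.651×(-21.4) = -1.872
f_C = -1.872 / -4.3 = 0.4353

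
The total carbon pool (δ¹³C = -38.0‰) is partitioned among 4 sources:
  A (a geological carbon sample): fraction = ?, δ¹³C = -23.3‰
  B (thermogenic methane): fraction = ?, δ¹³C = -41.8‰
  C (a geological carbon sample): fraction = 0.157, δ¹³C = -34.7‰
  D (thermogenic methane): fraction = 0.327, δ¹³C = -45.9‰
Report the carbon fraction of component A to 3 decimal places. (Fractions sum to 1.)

Let f_A and f_B be the unknown fractions; fractions sum to 1 so f_A + f_B = 0.516.
Mass balance: Σ fᵢ·δᵢ = δ_bulk ⇒ f_A·(-23.3) + f_B·(-41.8) = -38.0 − (-20.457) = -17.543
Substitute f_B = 0.516 − f_A:
f_A·(-23.3 − -41.8) = -17.543 − 0.516×(-41.8) = 4.026
f_A = 4.026 / 18.5 = 0.2176

0.218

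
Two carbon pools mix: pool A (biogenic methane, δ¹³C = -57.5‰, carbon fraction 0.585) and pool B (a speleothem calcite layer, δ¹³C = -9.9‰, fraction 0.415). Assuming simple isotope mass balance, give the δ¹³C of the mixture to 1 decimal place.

-37.7‰

δ_mix = f_A·δ_A + f_B·δ_B
δ_mix = 0.585 × (-57.5) + 0.415 × (-9.9)
δ_mix = -33.64 + -4.11 = -37.75‰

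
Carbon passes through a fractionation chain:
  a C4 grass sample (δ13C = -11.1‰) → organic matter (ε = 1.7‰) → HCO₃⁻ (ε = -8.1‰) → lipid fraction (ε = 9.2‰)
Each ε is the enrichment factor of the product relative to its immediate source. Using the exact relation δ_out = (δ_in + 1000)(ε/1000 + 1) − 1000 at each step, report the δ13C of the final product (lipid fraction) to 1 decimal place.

-8.4‰

step 1: δ = (-11.10 + 1000)·(1.7/1000 + 1) − 1000 = -9.42‰
step 2: δ = (-9.42 + 1000)·(-8.1/1000 + 1) − 1000 = -17.44‰
step 3: δ = (-17.44 + 1000)·(9.2/1000 + 1) − 1000 = -8.40‰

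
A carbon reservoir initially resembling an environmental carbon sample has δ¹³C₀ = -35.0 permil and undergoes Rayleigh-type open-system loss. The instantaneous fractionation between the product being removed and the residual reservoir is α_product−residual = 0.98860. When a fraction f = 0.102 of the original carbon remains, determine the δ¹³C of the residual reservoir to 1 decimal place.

Rayleigh residual: δ_res = (δ₀ + 1000)·f^(α−1) − 1000
α − 1 = -0.01140
f^(α−1) = 0.102^(-0.01140) = 1.026365
δ_res = (-35.0 + 1000) × 1.026365 − 1000 = 990.443 − 1000 = -9.56 permil

-9.6 permil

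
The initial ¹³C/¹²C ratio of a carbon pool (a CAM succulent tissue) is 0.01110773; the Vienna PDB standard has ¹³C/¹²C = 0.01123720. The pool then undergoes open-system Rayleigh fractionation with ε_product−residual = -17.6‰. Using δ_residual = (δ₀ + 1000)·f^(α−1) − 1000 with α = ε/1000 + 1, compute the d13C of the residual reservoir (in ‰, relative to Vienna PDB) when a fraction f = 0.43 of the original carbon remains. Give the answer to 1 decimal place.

δ₀ = (0.01110773/0.01123720 − 1)×1000 = (0.988478 − 1)×1000 = -11.522‰
α − 1 = ε/1000 = -0.0176
f^(α−1) = 0.43^(-0.0176) = 1.014965
δ_res = (-11.522 + 1000) × 1.014965 − 1000 = 1003.271 − 1000 = 3.27‰

3.3‰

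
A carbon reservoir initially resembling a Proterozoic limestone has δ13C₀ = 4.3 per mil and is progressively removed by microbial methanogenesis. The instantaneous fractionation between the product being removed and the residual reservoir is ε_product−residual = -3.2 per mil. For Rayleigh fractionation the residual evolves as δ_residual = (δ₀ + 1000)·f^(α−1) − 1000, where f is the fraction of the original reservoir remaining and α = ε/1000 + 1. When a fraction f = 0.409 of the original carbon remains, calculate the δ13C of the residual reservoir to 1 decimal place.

7.2 per mil

Rayleigh residual: δ_res = (δ₀ + 1000)·f^(α−1) − 1000
α = ε/1000 + 1 = 0.99680, so α − 1 = -0.00320
f^(α−1) = 0.409^(-0.00320) = 1.002865
δ_res = (4.3 + 1000) × 1.002865 − 1000 = 1007.177 − 1000 = 7.18 per mil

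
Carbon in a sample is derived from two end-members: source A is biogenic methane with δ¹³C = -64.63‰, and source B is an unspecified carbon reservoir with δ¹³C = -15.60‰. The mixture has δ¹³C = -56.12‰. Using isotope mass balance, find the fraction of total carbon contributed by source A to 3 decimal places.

δ_mix = f_A·δ_A + (1 − f_A)·δ_B  ⇒  f_A = (δ_mix − δ_B)/(δ_A − δ_B)
f_A = (-56.12 − (-15.60)) / (-64.63 − (-15.60))
f_A = -40.52 / -49.03 = 0.8264

0.826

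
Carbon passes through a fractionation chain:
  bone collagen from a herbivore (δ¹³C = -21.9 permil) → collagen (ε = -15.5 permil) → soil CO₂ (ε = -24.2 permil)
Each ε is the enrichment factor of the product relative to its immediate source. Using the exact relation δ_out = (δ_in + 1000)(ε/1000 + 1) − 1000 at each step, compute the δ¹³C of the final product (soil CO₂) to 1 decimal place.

step 1: δ = (-21.90 + 1000)·(-15.5/1000 + 1) − 1000 = -37.06 permil
step 2: δ = (-37.06 + 1000)·(-24.2/1000 + 1) − 1000 = -60.36 permil

-60.4 permil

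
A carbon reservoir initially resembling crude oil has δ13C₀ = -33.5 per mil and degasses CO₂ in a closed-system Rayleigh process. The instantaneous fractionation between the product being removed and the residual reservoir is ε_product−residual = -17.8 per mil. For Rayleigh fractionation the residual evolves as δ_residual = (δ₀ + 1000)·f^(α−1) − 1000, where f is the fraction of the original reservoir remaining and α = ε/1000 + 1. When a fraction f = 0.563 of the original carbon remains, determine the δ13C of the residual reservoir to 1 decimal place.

-23.6 per mil

Rayleigh residual: δ_res = (δ₀ + 1000)·f^(α−1) − 1000
α = ε/1000 + 1 = 0.98220, so α − 1 = -0.01780
f^(α−1) = 0.563^(-0.01780) = 1.010278
δ_res = (-33.5 + 1000) × 1.010278 − 1000 = 976.434 − 1000 = -23.57 per mil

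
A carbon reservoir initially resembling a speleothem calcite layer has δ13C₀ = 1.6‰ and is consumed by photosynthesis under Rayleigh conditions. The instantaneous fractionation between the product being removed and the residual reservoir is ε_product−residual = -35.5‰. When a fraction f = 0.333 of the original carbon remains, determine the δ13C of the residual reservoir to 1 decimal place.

Rayleigh residual: δ_res = (δ₀ + 1000)·f^(α−1) − 1000
α = ε/1000 + 1 = 0.96450, so α − 1 = -0.03550
f^(α−1) = 0.333^(-0.03550) = 1.039808
δ_res = (1.6 + 1000) × 1.039808 − 1000 = 1041.472 − 1000 = 41.47‰

41.5‰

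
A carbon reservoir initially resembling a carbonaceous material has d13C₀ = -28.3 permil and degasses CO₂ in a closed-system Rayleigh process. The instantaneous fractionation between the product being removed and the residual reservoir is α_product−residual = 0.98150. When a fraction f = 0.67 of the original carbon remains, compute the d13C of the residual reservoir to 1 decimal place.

Rayleigh residual: δ_res = (δ₀ + 1000)·f^(α−1) − 1000
α − 1 = -0.01850
f^(α−1) = 0.67^(-0.01850) = 1.007436
δ_res = (-28.3 + 1000) × 1.007436 − 1000 = 978.926 − 1000 = -21.07 permil

-21.1 permil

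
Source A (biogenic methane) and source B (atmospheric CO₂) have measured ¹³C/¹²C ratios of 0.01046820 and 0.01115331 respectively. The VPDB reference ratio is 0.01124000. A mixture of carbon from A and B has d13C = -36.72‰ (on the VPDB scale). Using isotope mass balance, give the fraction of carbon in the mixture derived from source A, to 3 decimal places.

0.476

δ_A = (0.01046820/0.01124000 − 1)×1000 = (0.931335 − 1)×1000 = -68.665‰
δ_B = (0.01115331/0.01124000 − 1)×1000 = (0.992287 − 1)×1000 = -7.713‰
f_A = (δ_mix − δ_B)/(δ_A − δ_B) = (-36.72 − (-7.713))/(-68.665 − (-7.713))
f_A = -29.007 / -60.953 = 0.4759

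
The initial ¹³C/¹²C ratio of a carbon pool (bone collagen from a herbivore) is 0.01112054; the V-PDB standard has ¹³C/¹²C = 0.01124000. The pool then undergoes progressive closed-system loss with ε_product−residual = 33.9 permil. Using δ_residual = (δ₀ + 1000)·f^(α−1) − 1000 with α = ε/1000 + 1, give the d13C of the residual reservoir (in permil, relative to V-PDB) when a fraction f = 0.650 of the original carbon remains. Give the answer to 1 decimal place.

-25.0 permil

δ₀ = (0.01112054/0.01124000 − 1)×1000 = (0.989372 − 1)×1000 = -10.628 permil
α − 1 = ε/1000 = 0.0339
f^(α−1) = 0.650^(0.0339) = 0.985503
δ_res = (-10.628 + 1000) × 0.985503 − 1000 = 975.029 − 1000 = -24.97 permil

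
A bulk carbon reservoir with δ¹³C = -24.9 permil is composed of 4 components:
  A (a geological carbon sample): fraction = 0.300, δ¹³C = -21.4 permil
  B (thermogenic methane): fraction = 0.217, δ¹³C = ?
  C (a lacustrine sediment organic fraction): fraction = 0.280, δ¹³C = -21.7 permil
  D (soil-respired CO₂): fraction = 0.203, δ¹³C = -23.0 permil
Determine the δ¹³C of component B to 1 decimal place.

-35.6 permil

Isotope mass balance: δ_bulk = Σ fᵢ·δᵢ.
-24.9 = 0.300×(-21.4) + 0.217×δ_B + 0.280×(-21.7) + 0.203×(-23.0)
0.217·δ_B = -24.9 − (-17.165) = -7.735
δ_B = -7.735 / 0.217 = -35.65 permil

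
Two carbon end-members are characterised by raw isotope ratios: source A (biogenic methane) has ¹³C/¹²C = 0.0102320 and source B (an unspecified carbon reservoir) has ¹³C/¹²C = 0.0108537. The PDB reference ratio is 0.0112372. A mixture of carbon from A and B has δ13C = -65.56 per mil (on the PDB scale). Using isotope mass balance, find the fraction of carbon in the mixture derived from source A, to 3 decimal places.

0.568

δ_A = (0.0102320/0.0112372 − 1)×1000 = (0.910547 − 1)×1000 = -89.453 per mil
δ_B = (0.0108537/0.0112372 − 1)×1000 = (0.965872 − 1)×1000 = -34.128 per mil
f_A = (δ_mix − δ_B)/(δ_A − δ_B) = (-65.56 − (-34.128))/(-89.453 − (-34.128))
f_A = -31.432 / -55.325 = 0.5681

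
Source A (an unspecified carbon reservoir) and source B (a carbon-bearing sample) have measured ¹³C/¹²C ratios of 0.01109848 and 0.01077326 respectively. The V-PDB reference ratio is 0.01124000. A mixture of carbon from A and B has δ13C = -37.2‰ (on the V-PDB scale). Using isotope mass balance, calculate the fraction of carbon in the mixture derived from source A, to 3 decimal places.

δ_A = (0.01109848/0.01124000 − 1)×1000 = (0.987409 − 1)×1000 = -12.591‰
δ_B = (0.01077326/0.01124000 − 1)×1000 = (0.958475 − 1)×1000 = -41.525‰
f_A = (δ_mix − δ_B)/(δ_A − δ_B) = (-37.2 − (-41.525))/(-12.591 − (-41.525))
f_A = 4.325 / 28.934 = 0.1495

0.149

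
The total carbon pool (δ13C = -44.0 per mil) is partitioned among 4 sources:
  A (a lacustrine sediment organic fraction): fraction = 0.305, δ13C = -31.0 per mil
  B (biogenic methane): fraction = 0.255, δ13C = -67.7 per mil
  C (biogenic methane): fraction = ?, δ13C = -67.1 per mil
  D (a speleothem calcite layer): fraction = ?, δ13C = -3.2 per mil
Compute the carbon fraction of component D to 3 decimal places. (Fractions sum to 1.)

Let f_D and f_C be the unknown fractions; fractions sum to 1 so f_D + f_C = 0.440.
Mass balance: Σ fᵢ·δᵢ = δ_bulk ⇒ f_D·(-3.2) + f_C·(-67.1) = -44.0 − (-26.718) = -17.282
Substitute f_C = 0.440 − f_D:
f_D·(-3.2 − -67.1) = -17.282 − 0.440×(-67.1) = 12.242
f_D = 12.242 / 63.9 = 0.1916

0.192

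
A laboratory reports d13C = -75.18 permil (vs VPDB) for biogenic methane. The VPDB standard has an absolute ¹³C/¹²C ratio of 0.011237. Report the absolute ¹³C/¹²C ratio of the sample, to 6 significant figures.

R_sample = R_standard × (d13C/1000 + 1)
R_sample = 0.011237 × (-75.18/1000 + 1) = 0.011237 × 0.924820
R_sample = 0.0103922

0.0103922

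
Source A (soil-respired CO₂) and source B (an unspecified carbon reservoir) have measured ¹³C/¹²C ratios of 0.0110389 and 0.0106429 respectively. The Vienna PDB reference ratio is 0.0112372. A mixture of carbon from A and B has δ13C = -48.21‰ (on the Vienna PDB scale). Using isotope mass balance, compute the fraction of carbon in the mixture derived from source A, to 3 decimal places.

0.133

δ_A = (0.0110389/0.0112372 − 1)×1000 = (0.982353 − 1)×1000 = -17.647‰
δ_B = (0.0106429/0.0112372 − 1)×1000 = (0.947113 − 1)×1000 = -52.887‰
f_A = (δ_mix − δ_B)/(δ_A − δ_B) = (-48.21 − (-52.887))/(-17.647 − (-52.887))
f_A = 4.677 / 35.240 = 0.1327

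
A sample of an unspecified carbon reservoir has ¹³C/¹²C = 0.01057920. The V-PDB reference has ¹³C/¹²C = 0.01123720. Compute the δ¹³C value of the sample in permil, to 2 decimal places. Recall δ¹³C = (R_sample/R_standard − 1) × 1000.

δ¹³C = (R_sample / R_standard − 1) × 1000
R_sample / R_standard = 0.01057920 / 0.01123720 = 0.941444
δ¹³C = (0.941444 − 1) × 1000 = -58.556 permil

-58.56 permil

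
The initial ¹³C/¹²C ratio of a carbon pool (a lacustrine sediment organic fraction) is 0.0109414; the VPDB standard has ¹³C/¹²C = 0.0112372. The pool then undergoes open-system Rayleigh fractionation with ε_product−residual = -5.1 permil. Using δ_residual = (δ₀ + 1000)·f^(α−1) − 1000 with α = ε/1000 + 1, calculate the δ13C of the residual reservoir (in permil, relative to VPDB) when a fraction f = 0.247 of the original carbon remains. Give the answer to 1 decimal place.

-19.4 permil

δ₀ = (0.0109414/0.0112372 − 1)×1000 = (0.973677 − 1)×1000 = -26.323 permil
α − 1 = ε/1000 = -0.0051
f^(α−1) = 0.247^(-0.0051) = 1.007157
δ_res = (-26.323 + 1000) × 1.007157 − 1000 = 980.645 − 1000 = -19.35 permil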